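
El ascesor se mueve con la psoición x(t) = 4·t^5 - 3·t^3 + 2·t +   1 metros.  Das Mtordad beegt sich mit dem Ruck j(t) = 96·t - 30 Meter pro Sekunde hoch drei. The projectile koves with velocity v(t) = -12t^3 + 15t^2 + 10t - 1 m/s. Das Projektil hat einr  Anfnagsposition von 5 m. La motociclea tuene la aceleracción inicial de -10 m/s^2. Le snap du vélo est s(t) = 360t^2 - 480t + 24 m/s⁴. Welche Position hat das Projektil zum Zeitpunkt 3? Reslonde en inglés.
To find the answer, we compute 1 antiderivative of v(t) = -12·t^3 + 15·t^2 + 10·t - 1. The integral of velocity, with x(0) = 5, gives position: x(t) = -3·t^4 + 5·t^3 + 5·t^2 - t + 5. Using x(t) = -3·t^4 + 5·t^3 + 5·t^2 - t + 5 and substituting t = 3, we find x = -61.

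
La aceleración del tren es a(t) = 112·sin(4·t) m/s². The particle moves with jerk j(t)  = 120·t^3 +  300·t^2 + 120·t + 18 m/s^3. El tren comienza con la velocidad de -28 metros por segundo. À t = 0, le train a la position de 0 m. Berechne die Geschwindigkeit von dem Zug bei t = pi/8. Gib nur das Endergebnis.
Bei t = pi/8, v = 0.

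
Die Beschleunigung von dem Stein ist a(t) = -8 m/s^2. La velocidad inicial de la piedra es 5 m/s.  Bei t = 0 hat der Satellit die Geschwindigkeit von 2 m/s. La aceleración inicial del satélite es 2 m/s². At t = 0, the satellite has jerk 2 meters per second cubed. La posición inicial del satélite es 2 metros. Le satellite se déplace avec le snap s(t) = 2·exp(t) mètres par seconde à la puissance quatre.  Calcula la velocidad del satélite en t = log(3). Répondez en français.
Pour résoudre ceci, nous devons prendre 3 intégrales de notre équation du snap s(t) = 2·exp(t). La primitive du snap, avec j(0) = 2, donne le jerk: j(t) = 2·exp(t). La primitive du jerk est l'accélération. En utilisant a(0) = 2, nous obtenons a(t) = 2·exp(t). L'intégrale de l'accélération, avec v(0) = 2, donne la vitesse: v(t) = 2·exp(t). De l'équation de la vitesse v(t) = 2·exp(t), nous substituons t = log(3) pour obtenir v = 6.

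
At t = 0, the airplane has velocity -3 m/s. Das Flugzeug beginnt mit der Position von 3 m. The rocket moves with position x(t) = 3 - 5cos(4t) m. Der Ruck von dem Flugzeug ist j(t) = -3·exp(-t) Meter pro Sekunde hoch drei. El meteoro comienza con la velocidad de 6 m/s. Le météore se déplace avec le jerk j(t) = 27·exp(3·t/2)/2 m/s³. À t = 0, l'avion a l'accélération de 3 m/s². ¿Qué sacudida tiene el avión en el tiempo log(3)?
De la ecuación de la sacudida j(t) = -3·exp(-t), sustituimos t = log(3) para obtener j = -1.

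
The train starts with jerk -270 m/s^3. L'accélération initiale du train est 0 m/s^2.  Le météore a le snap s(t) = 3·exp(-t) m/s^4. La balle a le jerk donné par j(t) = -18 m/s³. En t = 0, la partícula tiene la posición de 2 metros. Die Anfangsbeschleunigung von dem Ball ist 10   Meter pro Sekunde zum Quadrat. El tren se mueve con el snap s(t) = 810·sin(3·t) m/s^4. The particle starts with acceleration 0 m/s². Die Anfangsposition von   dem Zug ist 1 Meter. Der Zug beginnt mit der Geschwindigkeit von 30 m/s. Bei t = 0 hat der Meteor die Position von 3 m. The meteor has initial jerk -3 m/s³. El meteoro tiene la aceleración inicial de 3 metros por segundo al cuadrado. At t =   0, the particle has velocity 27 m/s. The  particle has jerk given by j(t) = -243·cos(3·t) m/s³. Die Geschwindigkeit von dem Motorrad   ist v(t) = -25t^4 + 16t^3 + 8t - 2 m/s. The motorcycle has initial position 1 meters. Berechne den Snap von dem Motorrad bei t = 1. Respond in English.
Starting from velocity v(t) = -25·t^4 + 16·t^3 + 8·t - 2, we take 3 derivatives. Differentiating velocity, we get acceleration: a(t) = -100·t^3 + 48·t^2 + 8. The derivative of acceleration gives jerk: j(t) = -300·t^2 + 96·t. The derivative of jerk gives snap: s(t) = 96 - 600·t. We have snap s(t) = 96 - 600·t. Substituting t = 1: s(1) = -504.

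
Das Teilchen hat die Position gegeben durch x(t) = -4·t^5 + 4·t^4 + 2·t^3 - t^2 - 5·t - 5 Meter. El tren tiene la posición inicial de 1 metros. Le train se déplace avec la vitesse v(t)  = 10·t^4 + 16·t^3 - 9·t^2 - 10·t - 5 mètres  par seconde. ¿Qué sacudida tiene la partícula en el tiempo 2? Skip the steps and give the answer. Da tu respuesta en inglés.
The jerk at t = 2 is j = -756.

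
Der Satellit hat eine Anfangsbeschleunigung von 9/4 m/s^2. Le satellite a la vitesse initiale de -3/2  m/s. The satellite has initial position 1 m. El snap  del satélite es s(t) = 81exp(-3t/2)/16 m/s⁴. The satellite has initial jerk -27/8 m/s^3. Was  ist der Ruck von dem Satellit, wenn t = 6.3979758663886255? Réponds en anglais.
We must find the antiderivative of our snap equation s(t) = 81·exp(-3·t/2)/16 1 time. The integral of snap is jerk. Using j(0) = -27/8, we get j(t) = -27·exp(-3·t/2)/8. From the given jerk equation j(t) = -27·exp(-3·t/2)/8, we substitute t = 6.3979758663886255 to get j = -0.000229279568638968.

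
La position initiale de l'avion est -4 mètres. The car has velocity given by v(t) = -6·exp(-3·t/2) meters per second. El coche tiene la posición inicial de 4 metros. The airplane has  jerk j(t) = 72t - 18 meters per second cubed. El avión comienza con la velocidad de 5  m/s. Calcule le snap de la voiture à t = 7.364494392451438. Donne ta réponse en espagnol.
Partiendo de la velocidad v(t) = -6·exp(-3·t/2), tomamos 3 derivadas. Tomando d/dt de v(t), encontramos a(t) = 9·exp(-3·t/2). Tomando d/dt de a(t), encontramos j(t) = -27·exp(-3·t/2)/2. Derivando la sacudida, obtenemos el snap: s(t) = 81·exp(-3·t/2)/4. Tenemos el snap s(t) = 81·exp(-3·t/2)/4. Sustituyendo t = 7.364494392451438: s(7.364494392451438) = 0.000322764760699716.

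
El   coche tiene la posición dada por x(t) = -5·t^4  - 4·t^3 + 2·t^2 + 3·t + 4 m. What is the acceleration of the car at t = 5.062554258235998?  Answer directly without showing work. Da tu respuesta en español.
En t = 5.062554258235998, a = -1655.26863925267.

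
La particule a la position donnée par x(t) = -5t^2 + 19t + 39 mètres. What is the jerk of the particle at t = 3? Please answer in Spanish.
Debemos derivar nuestra ecuación de la posición x(t) = -5·t^2 + 19·t + 39 3 veces. La derivada de la posición da la velocidad: v(t) = 19 - 10·t. Derivando la velocidad, obtenemos la aceleración: a(t) = -10. La derivada de la aceleración da la sacudida: j(t) = 0. Usando j(t) = 0 y sustituyendo t = 3, encontramos j = 0.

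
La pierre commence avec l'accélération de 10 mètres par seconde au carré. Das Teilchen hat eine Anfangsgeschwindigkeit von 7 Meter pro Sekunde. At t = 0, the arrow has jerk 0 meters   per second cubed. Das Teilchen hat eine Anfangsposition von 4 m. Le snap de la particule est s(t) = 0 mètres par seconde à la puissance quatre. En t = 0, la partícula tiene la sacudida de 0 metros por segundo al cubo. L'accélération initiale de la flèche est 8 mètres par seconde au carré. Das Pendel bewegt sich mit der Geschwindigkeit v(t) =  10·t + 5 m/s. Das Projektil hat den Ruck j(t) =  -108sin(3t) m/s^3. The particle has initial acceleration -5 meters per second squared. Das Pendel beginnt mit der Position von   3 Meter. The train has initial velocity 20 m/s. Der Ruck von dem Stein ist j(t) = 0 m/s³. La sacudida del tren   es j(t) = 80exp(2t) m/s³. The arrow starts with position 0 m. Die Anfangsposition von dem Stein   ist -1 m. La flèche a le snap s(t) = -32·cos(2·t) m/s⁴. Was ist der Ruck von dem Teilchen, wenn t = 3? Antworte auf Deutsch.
Ausgehend von dem Snap s(t) = 0, nehmen wir 1 Integral. Die Stammfunktion von dem Snap ist der Ruck. Mit j(0) = 0 erhalten wir j(t) = 0. Aus der Gleichung für den Ruck j(t) = 0, setzen wir t = 3 ein und erhalten j = 0.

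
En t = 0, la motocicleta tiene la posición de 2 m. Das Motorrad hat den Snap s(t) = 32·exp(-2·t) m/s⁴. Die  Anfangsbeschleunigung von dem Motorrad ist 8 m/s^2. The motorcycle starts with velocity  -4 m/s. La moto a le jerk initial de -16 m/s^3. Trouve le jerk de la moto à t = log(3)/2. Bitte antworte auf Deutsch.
Wir müssen die Stammfunktion unserer Gleichung für den Snap s(t) = 32·exp(-2·t) 1-mal finden. Die Stammfunktion von dem Snap, mit j(0) = -16, ergibt den Ruck: j(t) = -16·exp(-2·t). Aus der Gleichung für den Ruck j(t) = -16·exp(-2·t), setzen wir t = log(3)/2 ein und erhalten j = -16/3.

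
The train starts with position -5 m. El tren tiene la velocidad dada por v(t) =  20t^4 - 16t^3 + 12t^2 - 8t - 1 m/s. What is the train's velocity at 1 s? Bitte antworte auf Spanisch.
De la ecuación de la velocidad v(t) = 20·t^4 - 16·t^3 + 12·t^2 - 8·t - 1, sustituimos t = 1 para obtener v = 7.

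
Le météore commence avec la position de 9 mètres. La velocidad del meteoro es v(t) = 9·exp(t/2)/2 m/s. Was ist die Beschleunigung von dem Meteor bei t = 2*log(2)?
Um dies zu lösen, müssen wir 1 Ableitung unserer Gleichung für die Geschwindigkeit v(t) = 9·exp(t/2)/2 nehmen. Mit d/dt von v(t) finden wir a(t) = 9·exp(t/2)/4. Wir haben die Beschleunigung a(t) = 9·exp(t/2)/4. Durch Einsetzen von t = 2*log(2): a(2*log(2)) = 9/2.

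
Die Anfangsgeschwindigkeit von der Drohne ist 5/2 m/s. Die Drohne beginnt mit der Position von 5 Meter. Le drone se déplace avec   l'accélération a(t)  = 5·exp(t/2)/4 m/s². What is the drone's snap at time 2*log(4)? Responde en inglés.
Starting from acceleration a(t) = 5·exp(t/2)/4, we take 2 derivatives. Taking d/dt of a(t), we find j(t) = 5·exp(t/2)/8. The derivative of jerk gives snap: s(t) = 5·exp(t/2)/16. We have snap s(t) = 5·exp(t/2)/16. Substituting t = 2*log(4): s(2*log(4)) = 5/4.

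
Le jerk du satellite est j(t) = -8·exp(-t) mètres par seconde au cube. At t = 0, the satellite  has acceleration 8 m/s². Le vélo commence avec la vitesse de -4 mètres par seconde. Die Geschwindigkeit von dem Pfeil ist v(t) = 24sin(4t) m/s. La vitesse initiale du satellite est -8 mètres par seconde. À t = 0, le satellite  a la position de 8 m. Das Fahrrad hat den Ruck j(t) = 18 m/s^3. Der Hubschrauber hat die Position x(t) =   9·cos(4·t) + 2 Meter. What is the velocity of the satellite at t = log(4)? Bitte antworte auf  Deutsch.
Um dies zu lösen, müssen wir 2 Integrale unserer Gleichung für den Ruck j(t) = -8·exp(-t) finden. Mit ∫j(t)dt und Anwendung von a(0) = 8, finden wir a(t) = 8·exp(-t). Die Stammfunktion von der Beschleunigung, mit v(0) = -8, ergibt die Geschwindigkeit: v(t) = -8·exp(-t). Aus der Gleichung für die Geschwindigkeit v(t) = -8·exp(-t), setzen wir t = log(4) ein und erhalten v = -2.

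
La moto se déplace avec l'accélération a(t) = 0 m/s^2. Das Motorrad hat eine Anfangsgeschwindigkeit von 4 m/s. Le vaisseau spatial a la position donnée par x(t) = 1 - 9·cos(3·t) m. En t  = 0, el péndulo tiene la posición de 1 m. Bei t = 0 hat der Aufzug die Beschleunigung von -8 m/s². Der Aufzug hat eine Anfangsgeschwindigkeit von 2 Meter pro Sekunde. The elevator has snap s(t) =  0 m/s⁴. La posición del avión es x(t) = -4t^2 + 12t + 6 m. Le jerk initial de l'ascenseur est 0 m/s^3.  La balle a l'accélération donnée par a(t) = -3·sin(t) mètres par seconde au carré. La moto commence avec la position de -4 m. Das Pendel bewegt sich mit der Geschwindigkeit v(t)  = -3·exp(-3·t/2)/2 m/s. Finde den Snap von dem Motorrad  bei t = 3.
Ausgehend von der Beschleunigung a(t) = 0, nehmen wir 2 Ableitungen. Die Ableitung von der Beschleunigung ergibt den Ruck: j(t) = 0. Durch Ableiten von dem Ruck erhalten wir den Snap: s(t) = 0. Aus der Gleichung für den Snap s(t) = 0, setzen wir t = 3 ein und erhalten s = 0.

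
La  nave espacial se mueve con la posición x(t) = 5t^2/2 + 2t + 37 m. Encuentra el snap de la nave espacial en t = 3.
Partiendo de la posición x(t) = 5·t^2/2 + 2·t + 37, tomamos 4 derivadas. Derivando la posición, obtenemos la velocidad: v(t) = 5·t + 2. Derivando la velocidad, obtenemos la aceleración: a(t) = 5. Derivando la aceleración, obtenemos la sacudida: j(t) = 0. Tomando d/dt de j(t), encontramos s(t) = 0. Usando s(t) = 0 y sustituyendo t = 3, encontramos s = 0.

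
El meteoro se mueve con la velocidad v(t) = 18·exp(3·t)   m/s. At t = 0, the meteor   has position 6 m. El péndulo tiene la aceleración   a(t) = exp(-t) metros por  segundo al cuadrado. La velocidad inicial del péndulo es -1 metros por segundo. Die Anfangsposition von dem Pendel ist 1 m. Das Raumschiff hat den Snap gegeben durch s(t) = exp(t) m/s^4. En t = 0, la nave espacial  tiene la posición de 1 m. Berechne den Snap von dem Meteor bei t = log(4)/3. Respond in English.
To solve this, we need to take 3 derivatives of our velocity equation v(t) = 18·exp(3·t). Taking d/dt of v(t), we find a(t) = 54·exp(3·t). The derivative of acceleration gives jerk: j(t) = 162·exp(3·t). Differentiating jerk, we get snap: s(t) = 486·exp(3·t). Using s(t) = 486·exp(3·t) and substituting t = log(4)/3, we find s = 1944.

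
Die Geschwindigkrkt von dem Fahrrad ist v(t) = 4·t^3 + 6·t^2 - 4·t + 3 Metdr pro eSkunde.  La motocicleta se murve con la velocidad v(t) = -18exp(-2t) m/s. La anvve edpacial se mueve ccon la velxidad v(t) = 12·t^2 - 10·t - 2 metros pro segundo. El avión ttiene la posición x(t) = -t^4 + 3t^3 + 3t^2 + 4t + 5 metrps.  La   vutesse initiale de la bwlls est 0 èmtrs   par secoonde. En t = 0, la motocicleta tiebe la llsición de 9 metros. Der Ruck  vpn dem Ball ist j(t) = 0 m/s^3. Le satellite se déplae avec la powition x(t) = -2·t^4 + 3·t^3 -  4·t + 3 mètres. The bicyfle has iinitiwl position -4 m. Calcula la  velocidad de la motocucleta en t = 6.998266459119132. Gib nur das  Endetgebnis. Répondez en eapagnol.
La respuesta es -0.0000150195006126206.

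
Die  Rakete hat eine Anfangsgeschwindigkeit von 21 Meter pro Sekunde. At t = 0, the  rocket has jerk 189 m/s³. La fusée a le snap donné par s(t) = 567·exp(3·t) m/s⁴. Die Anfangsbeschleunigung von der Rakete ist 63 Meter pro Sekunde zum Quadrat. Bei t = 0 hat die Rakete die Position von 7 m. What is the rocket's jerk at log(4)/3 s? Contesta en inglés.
To find the answer, we compute 1 integral of s(t) = 567·exp(3·t). Integrating snap and using the initial condition j(0) = 189, we get j(t) = 189·exp(3·t). We have jerk j(t) = 189·exp(3·t). Substituting t = log(4)/3: j(log(4)/3) = 756.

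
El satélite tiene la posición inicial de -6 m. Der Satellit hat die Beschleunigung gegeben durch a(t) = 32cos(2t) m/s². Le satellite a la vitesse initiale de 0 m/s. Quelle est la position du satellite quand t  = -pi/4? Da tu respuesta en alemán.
Wir müssen die Stammfunktion unserer Gleichung für die Beschleunigung a(t) = 32·cos(2·t) 2-mal finden. Die Stammfunktion von der Beschleunigung, mit v(0) = 0, ergibt die Geschwindigkeit: v(t) = 16·sin(2·t). Das Integral von der Geschwindigkeit, mit x(0) = -6, ergibt die Position: x(t) = 2 - 8·cos(2·t). Wir haben die Position x(t) = 2 - 8·cos(2·t). Durch Einsetzen von t = -pi/4: x(-pi/4) = 2.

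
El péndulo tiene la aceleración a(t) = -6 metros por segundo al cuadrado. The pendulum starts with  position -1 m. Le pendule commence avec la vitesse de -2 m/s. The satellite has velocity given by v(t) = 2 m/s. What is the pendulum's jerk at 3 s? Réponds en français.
Pour résoudre ceci, nous devons prendre 1 dérivée de notre équation de l'accélération a(t) = -6. En dérivant l'accélération, nous obtenons le jerk: j(t) = 0. En utilisant j(t) = 0 et en substituant t = 3, nous trouvons j = 0.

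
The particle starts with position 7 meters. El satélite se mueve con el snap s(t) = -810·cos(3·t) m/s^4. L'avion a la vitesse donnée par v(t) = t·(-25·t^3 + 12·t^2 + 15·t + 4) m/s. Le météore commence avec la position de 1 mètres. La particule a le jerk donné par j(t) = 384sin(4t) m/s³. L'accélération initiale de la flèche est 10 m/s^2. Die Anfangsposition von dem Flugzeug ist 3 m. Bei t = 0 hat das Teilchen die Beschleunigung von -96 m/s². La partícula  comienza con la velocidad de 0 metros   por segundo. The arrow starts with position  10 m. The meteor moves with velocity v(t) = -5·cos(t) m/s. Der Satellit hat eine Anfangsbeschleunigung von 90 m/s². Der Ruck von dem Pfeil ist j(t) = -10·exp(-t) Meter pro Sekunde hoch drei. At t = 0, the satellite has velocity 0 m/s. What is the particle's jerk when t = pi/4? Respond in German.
Aus der Gleichung für den Ruck j(t) = 384·sin(4·t), setzen wir t = pi/4 ein und erhalten j = 0.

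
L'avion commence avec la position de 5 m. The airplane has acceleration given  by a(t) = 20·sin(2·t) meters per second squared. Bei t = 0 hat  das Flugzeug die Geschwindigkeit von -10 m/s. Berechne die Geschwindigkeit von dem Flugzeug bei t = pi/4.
Wir müssen die Stammfunktion unserer Gleichung für die Beschleunigung a(t) = 20·sin(2·t) 1-mal finden. Das Integral von der Beschleunigung ist die Geschwindigkeit. Mit v(0) = -10 erhalten wir v(t) = -10·cos(2·t). Mit v(t) = -10·cos(2·t) und Einsetzen von t = pi/4, finden wir v = 0.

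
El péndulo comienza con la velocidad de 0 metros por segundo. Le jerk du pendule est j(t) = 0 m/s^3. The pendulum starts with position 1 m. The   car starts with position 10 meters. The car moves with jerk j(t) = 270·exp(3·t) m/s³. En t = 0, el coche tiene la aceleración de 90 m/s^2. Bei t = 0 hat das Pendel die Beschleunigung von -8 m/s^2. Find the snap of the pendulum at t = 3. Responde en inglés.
We must differentiate our jerk equation j(t) = 0 1 time. Differentiating jerk, we get snap: s(t) = 0. Using s(t) = 0 and substituting t = 3, we find s = 0.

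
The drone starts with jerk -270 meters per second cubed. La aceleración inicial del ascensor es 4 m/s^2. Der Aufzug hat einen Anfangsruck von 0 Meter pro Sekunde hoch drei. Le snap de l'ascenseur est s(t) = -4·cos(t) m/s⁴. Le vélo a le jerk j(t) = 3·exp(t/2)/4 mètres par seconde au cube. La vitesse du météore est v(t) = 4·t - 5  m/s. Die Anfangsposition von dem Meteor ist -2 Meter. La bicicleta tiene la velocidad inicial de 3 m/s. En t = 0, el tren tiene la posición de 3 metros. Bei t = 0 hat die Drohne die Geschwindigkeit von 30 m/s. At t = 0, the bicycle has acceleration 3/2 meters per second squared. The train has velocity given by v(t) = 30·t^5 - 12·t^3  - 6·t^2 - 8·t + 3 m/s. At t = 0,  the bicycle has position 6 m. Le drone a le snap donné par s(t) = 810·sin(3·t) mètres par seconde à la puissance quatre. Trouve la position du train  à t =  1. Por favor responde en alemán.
Ausgehend von der Geschwindigkeit v(t) = 30·t^5 - 12·t^3 - 6·t^2 - 8·t + 3, nehmen wir 1 Stammfunktion. Das Integral von der Geschwindigkeit ist die Position. Mit x(0) = 3 erhalten wir x(t) = 5·t^6 - 3·t^4 - 2·t^3 - 4·t^2 + 3·t + 3. Aus der Gleichung für die Position x(t) = 5·t^6 - 3·t^4 - 2·t^3 - 4·t^2 + 3·t + 3, setzen wir t = 1 ein und erhalten x = 2.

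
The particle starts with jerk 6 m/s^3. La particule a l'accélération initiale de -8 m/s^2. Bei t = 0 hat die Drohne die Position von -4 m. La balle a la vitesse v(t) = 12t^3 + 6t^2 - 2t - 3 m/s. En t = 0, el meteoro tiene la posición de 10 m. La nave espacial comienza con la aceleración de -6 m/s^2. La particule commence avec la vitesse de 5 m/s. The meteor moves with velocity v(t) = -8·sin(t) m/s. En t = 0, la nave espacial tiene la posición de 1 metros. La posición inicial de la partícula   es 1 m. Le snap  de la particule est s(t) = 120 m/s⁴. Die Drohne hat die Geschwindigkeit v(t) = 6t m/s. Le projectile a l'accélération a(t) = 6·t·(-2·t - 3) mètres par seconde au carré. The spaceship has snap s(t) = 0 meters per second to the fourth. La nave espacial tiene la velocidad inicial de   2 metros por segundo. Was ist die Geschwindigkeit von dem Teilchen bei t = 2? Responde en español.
Para resolver esto, necesitamos tomar 3 antiderivadas de nuestra ecuación del snap s(t) = 120. La antiderivada del snap es la sacudida. Usando j(0) = 6, obtenemos j(t) = 120·t + 6. Integrando la sacudida y usando la condición inicial a(0) = -8, obtenemos a(t) = 60·t^2 + 6·t - 8. Integrando la aceleración y usando la condición inicial v(0) = 5, obtenemos v(t) = 20·t^3 + 3·t^2 - 8·t + 5. Tenemos la velocidad v(t) = 20·t^3 + 3·t^2 - 8·t + 5. Sustituyendo t = 2: v(2) = 161.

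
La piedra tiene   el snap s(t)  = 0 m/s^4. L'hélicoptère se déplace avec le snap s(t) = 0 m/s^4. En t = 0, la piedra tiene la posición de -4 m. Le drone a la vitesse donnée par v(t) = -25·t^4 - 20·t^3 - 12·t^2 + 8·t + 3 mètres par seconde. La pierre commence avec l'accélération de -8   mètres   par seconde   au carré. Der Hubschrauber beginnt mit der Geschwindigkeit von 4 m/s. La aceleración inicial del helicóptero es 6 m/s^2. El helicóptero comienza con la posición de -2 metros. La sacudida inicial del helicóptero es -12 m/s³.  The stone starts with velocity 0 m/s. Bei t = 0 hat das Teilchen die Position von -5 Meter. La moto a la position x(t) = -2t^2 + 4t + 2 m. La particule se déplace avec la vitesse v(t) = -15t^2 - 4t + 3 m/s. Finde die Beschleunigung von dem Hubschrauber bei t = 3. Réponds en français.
Pour résoudre ceci, nous devons prendre 2 primitives de notre équation du snap s(t) = 0. La primitive du snap, avec j(0) = -12, donne le jerk: j(t) = -12. La primitive du jerk est l'accélération. En utilisant a(0) = 6, nous obtenons a(t) = 6 - 12·t. Nous avons l'accélération a(t) = 6 - 12·t. En substituant t = 3: a(3) = -30.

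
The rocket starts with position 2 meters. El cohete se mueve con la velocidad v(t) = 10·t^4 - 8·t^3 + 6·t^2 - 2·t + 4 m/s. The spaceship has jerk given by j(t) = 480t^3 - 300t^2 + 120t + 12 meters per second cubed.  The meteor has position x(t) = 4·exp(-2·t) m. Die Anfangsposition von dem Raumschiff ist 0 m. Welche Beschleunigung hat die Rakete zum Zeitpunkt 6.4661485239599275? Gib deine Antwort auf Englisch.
To solve this, we need to take 1 derivative of our velocity equation v(t) = 10·t^4 - 8·t^3 + 6·t^2 - 2·t + 4. The derivative of velocity gives acceleration: a(t) = 40·t^3 - 24·t^2 + 12·t - 2. From the given acceleration equation a(t) = 40·t^3 - 24·t^2 + 12·t - 2, we substitute t = 6.4661485239599275 to get a = 9886.39322499938.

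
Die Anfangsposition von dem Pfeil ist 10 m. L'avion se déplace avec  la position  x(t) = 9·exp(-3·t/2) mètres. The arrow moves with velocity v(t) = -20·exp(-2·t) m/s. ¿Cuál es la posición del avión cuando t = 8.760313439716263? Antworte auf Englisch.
We have position x(t) = 9·exp(-3·t/2). Substituting t = 8.760313439716263: x(8.760313439716263) = 0.0000176770108920820.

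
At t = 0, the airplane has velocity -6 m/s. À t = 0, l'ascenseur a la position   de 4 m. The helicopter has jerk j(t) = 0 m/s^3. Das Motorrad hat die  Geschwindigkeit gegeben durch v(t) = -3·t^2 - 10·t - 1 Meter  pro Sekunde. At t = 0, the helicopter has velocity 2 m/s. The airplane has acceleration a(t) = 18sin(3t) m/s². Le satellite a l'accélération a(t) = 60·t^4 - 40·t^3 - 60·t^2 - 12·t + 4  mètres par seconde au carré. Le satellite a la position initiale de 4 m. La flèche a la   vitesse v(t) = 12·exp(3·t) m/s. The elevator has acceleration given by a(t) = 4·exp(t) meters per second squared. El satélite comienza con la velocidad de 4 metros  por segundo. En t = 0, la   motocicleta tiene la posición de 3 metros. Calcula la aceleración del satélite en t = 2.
Usando a(t) = 60·t^4 - 40·t^3 - 60·t^2 - 12·t + 4 y sustituyendo t = 2, encontramos a = 380.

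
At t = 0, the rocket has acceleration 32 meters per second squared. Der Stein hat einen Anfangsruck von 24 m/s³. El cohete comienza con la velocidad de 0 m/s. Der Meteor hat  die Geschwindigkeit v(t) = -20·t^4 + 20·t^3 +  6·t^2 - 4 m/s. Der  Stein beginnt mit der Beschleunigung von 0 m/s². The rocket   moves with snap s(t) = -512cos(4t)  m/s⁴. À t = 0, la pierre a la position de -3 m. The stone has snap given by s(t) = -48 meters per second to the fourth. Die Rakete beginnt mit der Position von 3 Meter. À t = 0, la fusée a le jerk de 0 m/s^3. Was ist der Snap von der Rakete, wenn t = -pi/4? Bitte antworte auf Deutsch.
Wir haben den Snap s(t) = -512·cos(4·t). Durch Einsetzen von t = -pi/4: s(-pi/4) = 512.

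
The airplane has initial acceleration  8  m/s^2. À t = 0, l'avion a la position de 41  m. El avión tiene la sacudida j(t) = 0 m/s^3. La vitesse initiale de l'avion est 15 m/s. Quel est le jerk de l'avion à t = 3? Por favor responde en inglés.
From the given jerk equation j(t) = 0, we substitute t = 3 to get j = 0.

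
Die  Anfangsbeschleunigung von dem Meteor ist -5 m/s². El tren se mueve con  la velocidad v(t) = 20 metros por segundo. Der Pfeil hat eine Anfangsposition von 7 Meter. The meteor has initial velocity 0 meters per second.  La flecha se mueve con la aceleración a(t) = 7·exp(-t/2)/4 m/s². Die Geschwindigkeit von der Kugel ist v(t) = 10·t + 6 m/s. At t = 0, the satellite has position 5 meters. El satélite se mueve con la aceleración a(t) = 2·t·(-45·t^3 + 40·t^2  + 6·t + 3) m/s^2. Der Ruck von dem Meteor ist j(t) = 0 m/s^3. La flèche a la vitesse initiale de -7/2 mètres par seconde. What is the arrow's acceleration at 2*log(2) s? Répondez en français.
Nous avons l'accélération a(t) = 7·exp(-t/2)/4. En substituant t = 2*log(2): a(2*log(2)) = 7/8.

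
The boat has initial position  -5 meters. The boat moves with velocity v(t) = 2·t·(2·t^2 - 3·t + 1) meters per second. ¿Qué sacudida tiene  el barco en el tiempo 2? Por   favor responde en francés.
Pour résoudre ceci, nous devons prendre 2 dérivées de notre équation de la vitesse v(t) = 2·t·(2·t^2 - 3·t + 1). La dérivée de la vitesse donne l'accélération: a(t) = 4·t^2 + 2·t·(4·t - 3) - 6·t + 2. La dérivée de l'accélération donne le jerk: j(t) = 24·t - 12. En utilisant j(t) = 24·t - 12 et en substituant t = 2, nous trouvons j = 36.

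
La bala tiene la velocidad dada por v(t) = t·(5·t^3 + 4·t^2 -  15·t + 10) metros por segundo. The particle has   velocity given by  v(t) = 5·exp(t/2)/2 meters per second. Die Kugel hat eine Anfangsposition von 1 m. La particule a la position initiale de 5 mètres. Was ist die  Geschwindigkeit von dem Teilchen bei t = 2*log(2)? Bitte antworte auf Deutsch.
Aus der Gleichung für die Geschwindigkeit v(t) = 5·exp(t/2)/2, setzen wir t = 2*log(2) ein und erhalten v = 5.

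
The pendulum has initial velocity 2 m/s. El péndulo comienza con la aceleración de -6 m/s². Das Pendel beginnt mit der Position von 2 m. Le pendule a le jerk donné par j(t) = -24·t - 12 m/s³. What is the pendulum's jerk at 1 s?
Using j(t) = -24·t - 12 and substituting t = 1, we find j = -36.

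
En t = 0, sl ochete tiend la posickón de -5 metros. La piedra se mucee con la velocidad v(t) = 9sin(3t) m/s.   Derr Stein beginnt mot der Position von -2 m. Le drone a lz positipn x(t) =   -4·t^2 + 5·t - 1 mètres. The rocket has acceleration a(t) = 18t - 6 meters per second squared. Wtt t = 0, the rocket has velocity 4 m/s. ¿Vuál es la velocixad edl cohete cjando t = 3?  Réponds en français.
Nous devons trouver l'intégrale de notre équation de l'accélération a(t) = 18·t - 6 1 fois. En prenant ∫a(t)dt et en appliquant v(0) = 4, nous trouvons v(t) = 9·t^2 - 6·t + 4. Nous avons la vitesse v(t) = 9·t^2 - 6·t + 4. En substituant t = 3: v(3) = 67.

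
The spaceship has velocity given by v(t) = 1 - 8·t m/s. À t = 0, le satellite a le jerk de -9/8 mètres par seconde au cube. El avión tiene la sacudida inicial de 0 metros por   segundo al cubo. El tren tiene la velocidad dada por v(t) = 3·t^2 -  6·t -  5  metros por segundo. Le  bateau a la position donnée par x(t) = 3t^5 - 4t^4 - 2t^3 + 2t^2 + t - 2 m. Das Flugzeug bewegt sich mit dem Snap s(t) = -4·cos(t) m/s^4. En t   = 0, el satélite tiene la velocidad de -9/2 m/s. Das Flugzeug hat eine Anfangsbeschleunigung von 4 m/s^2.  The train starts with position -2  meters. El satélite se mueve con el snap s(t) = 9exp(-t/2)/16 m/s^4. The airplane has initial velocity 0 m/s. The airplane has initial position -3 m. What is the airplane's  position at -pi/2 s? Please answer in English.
We must find the integral of our snap equation s(t) = -4·cos(t) 4 times. The antiderivative of snap is jerk. Using j(0) = 0, we get j(t) = -4·sin(t). Finding the integral of j(t) and using a(0) = 4: a(t) = 4·cos(t). The antiderivative of acceleration is velocity. Using v(0) = 0, we get v(t) = 4·sin(t). Finding the antiderivative of v(t) and using x(0) = -3: x(t) = 1 - 4·cos(t). From the given position equation x(t) = 1 - 4·cos(t), we substitute t = -pi/2 to get x = 1.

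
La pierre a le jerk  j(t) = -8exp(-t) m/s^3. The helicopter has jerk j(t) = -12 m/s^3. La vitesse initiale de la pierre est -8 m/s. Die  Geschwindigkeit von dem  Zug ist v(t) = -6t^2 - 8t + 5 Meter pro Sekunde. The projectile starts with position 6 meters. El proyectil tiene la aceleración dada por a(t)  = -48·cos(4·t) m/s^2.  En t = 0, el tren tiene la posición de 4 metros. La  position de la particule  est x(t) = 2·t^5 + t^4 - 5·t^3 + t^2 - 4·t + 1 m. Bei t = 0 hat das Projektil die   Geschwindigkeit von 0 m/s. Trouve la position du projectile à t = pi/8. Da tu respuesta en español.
Partiendo de la aceleración a(t) = -48·cos(4·t), tomamos 2 antiderivadas. Tomando ∫a(t)dt y aplicando v(0) = 0, encontramos v(t) = -12·sin(4·t). Integrando la velocidad y usando la condición inicial x(0) = 6, obtenemos x(t) = 3·cos(4·t) + 3. De la ecuación de la posición x(t) = 3·cos(4·t) + 3, sustituimos t = pi/8 para obtener x = 3.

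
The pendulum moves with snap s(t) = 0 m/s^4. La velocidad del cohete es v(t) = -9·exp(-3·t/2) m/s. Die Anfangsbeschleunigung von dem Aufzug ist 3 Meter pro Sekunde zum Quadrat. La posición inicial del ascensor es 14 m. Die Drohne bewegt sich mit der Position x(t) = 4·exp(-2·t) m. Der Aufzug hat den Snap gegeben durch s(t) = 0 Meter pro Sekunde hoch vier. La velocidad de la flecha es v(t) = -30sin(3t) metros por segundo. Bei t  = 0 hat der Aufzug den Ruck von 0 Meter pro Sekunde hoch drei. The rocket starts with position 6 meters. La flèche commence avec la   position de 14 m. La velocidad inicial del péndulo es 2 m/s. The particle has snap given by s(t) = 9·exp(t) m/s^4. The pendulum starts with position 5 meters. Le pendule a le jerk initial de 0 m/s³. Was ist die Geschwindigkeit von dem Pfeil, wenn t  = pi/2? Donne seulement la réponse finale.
Bei t = pi/2, v = 30.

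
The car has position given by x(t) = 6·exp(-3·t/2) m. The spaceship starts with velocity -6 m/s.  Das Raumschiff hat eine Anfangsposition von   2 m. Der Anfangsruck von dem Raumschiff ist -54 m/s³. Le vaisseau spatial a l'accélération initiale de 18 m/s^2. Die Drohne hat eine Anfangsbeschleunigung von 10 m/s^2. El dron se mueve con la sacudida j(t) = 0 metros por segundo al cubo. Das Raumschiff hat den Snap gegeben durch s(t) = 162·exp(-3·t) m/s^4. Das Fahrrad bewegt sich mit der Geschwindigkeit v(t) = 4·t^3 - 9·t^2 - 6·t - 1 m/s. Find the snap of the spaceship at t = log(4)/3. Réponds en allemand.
Aus der Gleichung für den Snap s(t) = 162·exp(-3·t), setzen wir t = log(4)/3 ein und erhalten s = 81/2.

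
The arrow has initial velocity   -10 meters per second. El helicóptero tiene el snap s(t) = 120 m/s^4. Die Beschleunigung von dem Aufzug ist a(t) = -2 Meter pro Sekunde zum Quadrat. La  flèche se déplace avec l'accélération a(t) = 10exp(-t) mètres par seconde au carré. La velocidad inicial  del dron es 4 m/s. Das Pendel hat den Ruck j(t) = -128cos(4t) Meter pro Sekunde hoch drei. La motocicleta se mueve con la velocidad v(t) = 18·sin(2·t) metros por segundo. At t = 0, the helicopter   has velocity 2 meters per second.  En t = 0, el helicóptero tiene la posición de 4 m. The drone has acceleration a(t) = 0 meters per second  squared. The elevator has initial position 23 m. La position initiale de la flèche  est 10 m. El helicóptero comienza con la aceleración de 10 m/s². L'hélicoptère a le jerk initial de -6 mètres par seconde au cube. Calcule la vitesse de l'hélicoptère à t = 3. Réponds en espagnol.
Partiendo del snap s(t) = 120, tomamos 3 antiderivadas. La antiderivada del snap, con j(0) = -6, da la sacudida: j(t) = 120·t - 6. La antiderivada de la sacudida, con a(0) = 10, da la aceleración: a(t) = 60·t^2 - 6·t + 10. Tomando ∫a(t)dt y aplicando v(0) = 2, encontramos v(t) = 20·t^3 - 3·t^2 + 10·t + 2. Usando v(t) = 20·t^3 - 3·t^2 + 10·t + 2 y sustituyendo t = 3, encontramos v = 545.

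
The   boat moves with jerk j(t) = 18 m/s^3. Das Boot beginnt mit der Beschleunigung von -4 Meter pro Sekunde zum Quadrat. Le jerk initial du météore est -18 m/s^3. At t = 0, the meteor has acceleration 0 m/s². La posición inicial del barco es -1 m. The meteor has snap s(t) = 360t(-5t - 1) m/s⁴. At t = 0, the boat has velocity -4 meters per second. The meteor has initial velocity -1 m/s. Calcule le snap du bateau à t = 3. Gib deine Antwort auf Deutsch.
Ausgehend von dem Ruck j(t) = 18, nehmen wir 1 Ableitung. Durch Ableiten von dem Ruck erhalten wir den Snap: s(t) = 0. Aus der Gleichung für den Snap s(t) = 0, setzen wir t = 3 ein und erhalten s = 0.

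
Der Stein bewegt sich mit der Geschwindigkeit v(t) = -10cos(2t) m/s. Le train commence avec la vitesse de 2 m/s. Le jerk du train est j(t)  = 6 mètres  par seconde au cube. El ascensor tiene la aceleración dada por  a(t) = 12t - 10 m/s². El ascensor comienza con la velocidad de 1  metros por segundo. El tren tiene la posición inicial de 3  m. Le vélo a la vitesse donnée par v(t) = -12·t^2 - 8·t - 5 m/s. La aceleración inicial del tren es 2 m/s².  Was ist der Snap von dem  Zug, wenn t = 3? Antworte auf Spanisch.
Para resolver esto, necesitamos tomar 1 derivada de nuestra ecuación de la sacudida j(t) = 6. La derivada de la sacudida da el snap: s(t) = 0. Tenemos el snap s(t) = 0. Sustituyendo t = 3: s(3) = 0.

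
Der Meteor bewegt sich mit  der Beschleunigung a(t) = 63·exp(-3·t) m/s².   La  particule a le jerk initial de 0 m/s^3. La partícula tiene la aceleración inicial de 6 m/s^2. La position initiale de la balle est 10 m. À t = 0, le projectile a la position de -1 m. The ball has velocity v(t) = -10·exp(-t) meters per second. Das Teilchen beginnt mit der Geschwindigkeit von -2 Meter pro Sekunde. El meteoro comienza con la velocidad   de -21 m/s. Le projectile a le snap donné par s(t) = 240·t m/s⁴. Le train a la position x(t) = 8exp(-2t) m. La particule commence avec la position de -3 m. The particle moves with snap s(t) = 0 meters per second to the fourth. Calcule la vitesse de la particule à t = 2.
Nous devons trouver l'intégrale de notre équation du snap s(t) = 0 3 fois. L'intégrale du snap est le jerk. En utilisant j(0) = 0, nous obtenons j(t) = 0. En prenant ∫j(t)dt et en appliquant a(0) = 6, nous trouvons a(t) = 6. L'intégrale de l'accélération est la vitesse. En utilisant v(0) = -2, nous obtenons v(t) = 6·t - 2. De l'équation de la vitesse v(t) = 6·t - 2, nous substituons t = 2 pour obtenir v = 10.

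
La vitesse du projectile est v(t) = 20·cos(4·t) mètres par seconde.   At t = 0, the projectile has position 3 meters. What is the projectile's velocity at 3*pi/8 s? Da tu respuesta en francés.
En utilisant v(t) = 20·cos(4·t) et en substituant t = 3*pi/8, nous trouvons v = 0.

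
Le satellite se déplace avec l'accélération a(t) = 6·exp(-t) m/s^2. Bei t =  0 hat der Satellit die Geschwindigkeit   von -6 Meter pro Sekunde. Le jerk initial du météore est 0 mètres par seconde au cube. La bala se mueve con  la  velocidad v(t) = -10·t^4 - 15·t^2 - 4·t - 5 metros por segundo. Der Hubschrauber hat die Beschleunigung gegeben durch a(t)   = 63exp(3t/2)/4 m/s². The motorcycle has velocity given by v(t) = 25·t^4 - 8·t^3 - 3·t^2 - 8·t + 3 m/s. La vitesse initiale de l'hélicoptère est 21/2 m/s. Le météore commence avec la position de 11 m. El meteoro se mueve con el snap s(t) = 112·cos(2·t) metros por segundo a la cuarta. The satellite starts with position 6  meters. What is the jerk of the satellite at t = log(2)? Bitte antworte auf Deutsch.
Wir müssen unsere Gleichung für die Beschleunigung a(t) = 6·exp(-t) 1-mal ableiten. Die Ableitung von der Beschleunigung ergibt den Ruck: j(t) = -6·exp(-t). Wir haben den Ruck j(t) = -6·exp(-t). Durch Einsetzen von t = log(2): j(log(2)) = -3.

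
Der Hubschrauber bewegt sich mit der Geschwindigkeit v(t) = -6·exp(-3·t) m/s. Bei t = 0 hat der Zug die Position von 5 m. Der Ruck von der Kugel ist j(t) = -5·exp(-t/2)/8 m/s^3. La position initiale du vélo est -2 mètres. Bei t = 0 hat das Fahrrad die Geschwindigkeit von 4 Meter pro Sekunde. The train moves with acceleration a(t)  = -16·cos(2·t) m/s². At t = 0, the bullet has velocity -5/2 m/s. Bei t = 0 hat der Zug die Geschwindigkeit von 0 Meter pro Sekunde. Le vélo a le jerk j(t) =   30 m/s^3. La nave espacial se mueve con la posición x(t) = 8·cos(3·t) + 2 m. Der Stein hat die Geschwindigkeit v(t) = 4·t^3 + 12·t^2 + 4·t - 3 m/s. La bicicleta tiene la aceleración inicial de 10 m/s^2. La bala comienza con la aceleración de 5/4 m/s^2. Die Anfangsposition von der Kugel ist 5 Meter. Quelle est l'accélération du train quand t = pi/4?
De l'équation de l'accélération a(t) = -16·cos(2·t), nous substituons t = pi/4 pour obtenir a = 0.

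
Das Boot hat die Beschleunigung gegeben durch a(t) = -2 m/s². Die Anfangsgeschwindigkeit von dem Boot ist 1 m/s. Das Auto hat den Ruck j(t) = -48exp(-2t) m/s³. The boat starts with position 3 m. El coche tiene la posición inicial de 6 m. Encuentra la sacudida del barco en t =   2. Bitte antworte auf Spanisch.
Debemos derivar nuestra ecuación de la aceleración a(t) = -2 1 vez. Tomando d/dt de a(t), encontramos j(t) = 0. Usando j(t) = 0 y sustituyendo t = 2, encontramos j = 0.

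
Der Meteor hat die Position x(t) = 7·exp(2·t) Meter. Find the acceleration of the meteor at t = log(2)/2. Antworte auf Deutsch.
Ausgehend von der Position x(t) = 7·exp(2·t), nehmen wir 2 Ableitungen. Die Ableitung von der Position ergibt die Geschwindigkeit: v(t) = 14·exp(2·t). Durch Ableiten von der Geschwindigkeit erhalten wir die Beschleunigung: a(t) = 28·exp(2·t). Wir haben die Beschleunigung a(t) = 28·exp(2·t). Durch Einsetzen von t = log(2)/2: a(log(2)/2) = 56.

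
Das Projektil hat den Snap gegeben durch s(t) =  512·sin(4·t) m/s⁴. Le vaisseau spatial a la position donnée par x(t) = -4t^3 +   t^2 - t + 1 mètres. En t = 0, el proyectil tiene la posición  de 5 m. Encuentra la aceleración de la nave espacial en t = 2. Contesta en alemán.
Wir müssen unsere Gleichung für die Position x(t) = -4·t^3 + t^2 - t + 1 2-mal ableiten. Die Ableitung von der Position ergibt die Geschwindigkeit: v(t) = -12·t^2 + 2·t - 1. Die Ableitung von der Geschwindigkeit ergibt die Beschleunigung: a(t) = 2 - 24·t. Wir haben die Beschleunigung a(t) = 2 - 24·t. Durch Einsetzen von t = 2: a(2) = -46.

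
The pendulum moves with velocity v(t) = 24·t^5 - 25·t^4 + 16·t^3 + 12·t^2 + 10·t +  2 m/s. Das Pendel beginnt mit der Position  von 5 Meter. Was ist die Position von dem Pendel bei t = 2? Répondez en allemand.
Wir müssen unsere Gleichung für die Geschwindigkeit v(t) = 24·t^5 - 25·t^4 + 16·t^3 + 12·t^2 + 10·t + 2 1-mal integrieren. Mit ∫v(t)dt und Anwendung von x(0) = 5, finden wir x(t) = 4·t^6 - 5·t^5 + 4·t^4 + 4·t^3 + 5·t^2 + 2·t + 5. Aus der Gleichung für die Position x(t) = 4·t^6 - 5·t^5 + 4·t^4 + 4·t^3 + 5·t^2 + 2·t + 5, setzen wir t = 2 ein und erhalten x = 221.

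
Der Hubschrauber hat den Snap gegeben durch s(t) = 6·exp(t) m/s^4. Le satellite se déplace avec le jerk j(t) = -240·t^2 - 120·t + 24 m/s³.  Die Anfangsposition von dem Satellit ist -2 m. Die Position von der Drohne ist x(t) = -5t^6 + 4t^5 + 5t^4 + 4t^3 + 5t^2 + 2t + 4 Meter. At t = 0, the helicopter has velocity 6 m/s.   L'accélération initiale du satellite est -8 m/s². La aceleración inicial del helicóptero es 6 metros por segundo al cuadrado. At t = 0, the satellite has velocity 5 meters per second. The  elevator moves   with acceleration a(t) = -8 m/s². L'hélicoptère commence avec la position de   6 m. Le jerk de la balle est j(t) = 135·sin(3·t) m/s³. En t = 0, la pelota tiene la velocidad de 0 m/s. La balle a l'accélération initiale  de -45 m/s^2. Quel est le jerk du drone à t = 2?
En partant de la position x(t) = -5·t^6 + 4·t^5 + 5·t^4 + 4·t^3 + 5·t^2 + 2·t + 4, nous prenons 3 dérivées. En dérivant la position, nous obtenons la vitesse: v(t) = -30·t^5 + 20·t^4 + 20·t^3 + 12·t^2 + 10·t + 2. En prenant d/dt de v(t), nous trouvons a(t) = -150·t^4 + 80·t^3 + 60·t^2 + 24·t + 10. En dérivant l'accélération, nous obtenons le jerk: j(t) = -600·t^3 + 240·t^2 + 120·t + 24. De l'équation du jerk j(t) = -600·t^3 + 240·t^2 + 120·t + 24, nous substituons t = 2 pour obtenir j = -3576.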